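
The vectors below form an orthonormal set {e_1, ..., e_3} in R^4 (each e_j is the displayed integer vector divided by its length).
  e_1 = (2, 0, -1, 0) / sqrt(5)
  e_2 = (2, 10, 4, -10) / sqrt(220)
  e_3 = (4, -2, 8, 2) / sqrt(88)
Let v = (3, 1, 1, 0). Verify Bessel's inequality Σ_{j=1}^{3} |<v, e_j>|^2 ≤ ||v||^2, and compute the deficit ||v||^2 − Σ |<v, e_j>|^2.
Σ |<v, e_j>|^2 = 21/2; ||v||^2 = 11; deficit = 1/2

Write each e_j = u_j / sqrt(<u_j, u_j>) where u_j is the displayed integer vector. Then <v, e_j> = <v, u_j> / sqrt(<u_j, u_j>), so |<v, e_j>|^2 = <v, u_j>^2 / <u_j, u_j>.
Coefficients: <v, e_1> = 5/sqrt(5), <v, e_2> = 20/sqrt(220), <v, e_3> = 18/sqrt(88).
Square and sum: Σ |<v, e_j>|^2 = 21/2.
Compute ||v||^2 = v·v = 11.
Deficit = 11 − 21/2 = 1/2 ≥ 0, confirming Bessel's inequality. (The deficit equals ||v − Σ <v,e_j> e_j||^2, the squared distance from v to span{e_j}.)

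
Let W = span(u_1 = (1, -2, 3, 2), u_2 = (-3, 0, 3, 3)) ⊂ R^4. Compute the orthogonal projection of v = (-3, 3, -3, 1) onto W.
proj_W(v) = (-67/19, 52/19, -37/19, -11/19)

Set up U = [u_1 | ... | u_2] ∈ R^(4×2). The projector onto W = col(U) is P = U (U^T U)^(-1) U^T.
Compute U^T U =
  [18, 12]
  [12, 27],
and U^T v = (-16, 3).
Solve U^T U · c = U^T v for the coefficients: c = (-26/19, 41/57). The projection is proj_W(v) = U c.
Check: (v - proj_W(v)) · u_1 = 0  (should be 0).
Check: (v - proj_W(v)) · u_2 = 0  (should be 0).
Result: proj_W(v) = (-67/19, 52/19, -37/19, -11/19).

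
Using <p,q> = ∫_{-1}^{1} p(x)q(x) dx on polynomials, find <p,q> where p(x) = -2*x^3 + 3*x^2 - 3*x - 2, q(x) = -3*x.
<p,q> = 42/5

Expand the product: p(x)·q(x) = 6*x^4 - 9*x^3 + 9*x^2 + 6*x.
∫_{-1}^{1} of each monomial x^k gives [2/(k+1) if k even, 0 if k odd]. Integrating term-by-term (or equivalently evaluating the antiderivative F(x) = 6*x^5/5 - 9*x^4/4 + 3*x^3 + 3*x^2 at the endpoints):
  F(1) − F(−1) = 99/20 − (-69/20) = 42/5.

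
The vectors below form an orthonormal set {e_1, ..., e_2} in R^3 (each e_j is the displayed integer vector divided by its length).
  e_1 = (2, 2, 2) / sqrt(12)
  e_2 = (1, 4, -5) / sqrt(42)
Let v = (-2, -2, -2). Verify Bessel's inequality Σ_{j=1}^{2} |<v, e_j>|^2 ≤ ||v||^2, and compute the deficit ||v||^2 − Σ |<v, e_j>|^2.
Σ |<v, e_j>|^2 = 12; ||v||^2 = 12; deficit = 0

Write each e_j = u_j / sqrt(<u_j, u_j>) where u_j is the displayed integer vector. Then <v, e_j> = <v, u_j> / sqrt(<u_j, u_j>), so |<v, e_j>|^2 = <v, u_j>^2 / <u_j, u_j>.
Coefficients: <v, e_1> = -12/sqrt(12), <v, e_2> = 0/sqrt(42).
Square and sum: Σ |<v, e_j>|^2 = 12.
Compute ||v||^2 = v·v = 12.
Deficit = 12 − 12 = 0 ≥ 0, confirming Bessel's inequality. (The deficit equals ||v − Σ <v,e_j> e_j||^2, the squared distance from v to span{e_j}.)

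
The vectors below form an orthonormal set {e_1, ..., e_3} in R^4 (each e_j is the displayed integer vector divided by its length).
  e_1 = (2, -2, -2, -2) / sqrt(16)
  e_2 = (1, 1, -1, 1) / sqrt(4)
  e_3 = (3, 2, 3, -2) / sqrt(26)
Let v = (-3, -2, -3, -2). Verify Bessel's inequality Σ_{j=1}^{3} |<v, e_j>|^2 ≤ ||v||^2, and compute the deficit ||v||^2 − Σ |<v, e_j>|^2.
Σ |<v, e_j>|^2 = 266/13; ||v||^2 = 26; deficit = 72/13

Write each e_j = u_j / sqrt(<u_j, u_j>) where u_j is the displayed integer vector. Then <v, e_j> = <v, u_j> / sqrt(<u_j, u_j>), so |<v, e_j>|^2 = <v, u_j>^2 / <u_j, u_j>.
Coefficients: <v, e_1> = 8/sqrt(16), <v, e_2> = -4/sqrt(4), <v, e_3> = -18/sqrt(26).
Square and sum: Σ |<v, e_j>|^2 = 266/13.
Compute ||v||^2 = v·v = 26.
Deficit = 26 − 266/13 = 72/13 ≥ 0, confirming Bessel's inequality. (The deficit equals ||v − Σ <v,e_j> e_j||^2, the squared distance from v to span{e_j}.)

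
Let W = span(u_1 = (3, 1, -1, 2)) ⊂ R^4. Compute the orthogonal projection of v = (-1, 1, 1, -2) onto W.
proj_W(v) = (-7/5, -7/15, 7/15, -14/15)

Set up U = [u_1 | ... | u_1] ∈ R^(4×1). The projector onto W = col(U) is P = U (U^T U)^(-1) U^T.
Compute U^T U =
  [15],
and U^T v = (-7).
Solve U^T U · c = U^T v for the coefficients: c = (-7/15). The projection is proj_W(v) = U c.
Check: (v - proj_W(v)) · u_1 = 0  (should be 0).
Result: proj_W(v) = (-7/5, -7/15, 7/15, -14/15).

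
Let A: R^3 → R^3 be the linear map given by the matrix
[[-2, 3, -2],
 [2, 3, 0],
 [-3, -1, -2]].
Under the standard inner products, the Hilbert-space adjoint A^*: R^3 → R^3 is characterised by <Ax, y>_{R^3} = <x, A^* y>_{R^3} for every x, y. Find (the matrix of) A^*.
A^* = A^T =
[[-2, 2, -3],
 [3, 3, -1],
 [-2, 0, -2]]

For real matrices with standard dot products, the defining identity <Ax, y> = <x, A^* y> gives (Ax)^T y = x^T (A^*) y, i.e. x^T A^T y = x^T (A^*) y. Since this holds for all x, y, we must have A^* = A^T. Therefore
A^* =
[[-2, 2, -3],
 [3, 3, -1],
 [-2, 0, -2]].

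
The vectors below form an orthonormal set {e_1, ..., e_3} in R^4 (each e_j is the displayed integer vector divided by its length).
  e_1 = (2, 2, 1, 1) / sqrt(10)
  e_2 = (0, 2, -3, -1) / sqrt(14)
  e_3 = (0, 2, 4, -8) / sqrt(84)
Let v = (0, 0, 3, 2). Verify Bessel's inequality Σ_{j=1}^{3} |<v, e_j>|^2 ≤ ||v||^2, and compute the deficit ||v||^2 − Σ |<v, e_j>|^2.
Σ |<v, e_j>|^2 = 34/3; ||v||^2 = 13; deficit = 5/3

Write each e_j = u_j / sqrt(<u_j, u_j>) where u_j is the displayed integer vector. Then <v, e_j> = <v, u_j> / sqrt(<u_j, u_j>), so |<v, e_j>|^2 = <v, u_j>^2 / <u_j, u_j>.
Coefficients: <v, e_1> = 5/sqrt(10), <v, e_2> = -11/sqrt(14), <v, e_3> = -4/sqrt(84).
Square and sum: Σ |<v, e_j>|^2 = 34/3.
Compute ||v||^2 = v·v = 13.
Deficit = 13 − 34/3 = 5/3 ≥ 0, confirming Bessel's inequality. (The deficit equals ||v − Σ <v,e_j> e_j||^2, the squared distance from v to span{e_j}.)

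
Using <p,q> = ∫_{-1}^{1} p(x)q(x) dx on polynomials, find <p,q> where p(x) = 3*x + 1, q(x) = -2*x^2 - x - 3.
<p,q> = -28/3

Expand the product: p(x)·q(x) = -6*x^3 - 5*x^2 - 10*x - 3.
∫_{-1}^{1} of each monomial x^k gives [2/(k+1) if k even, 0 if k odd]. Integrating term-by-term (or equivalently evaluating the antiderivative F(x) = -3*x^4/2 - 5*x^3/3 - 5*x^2 - 3*x at the endpoints):
  F(1) − F(−1) = -67/6 − (-11/6) = -28/3.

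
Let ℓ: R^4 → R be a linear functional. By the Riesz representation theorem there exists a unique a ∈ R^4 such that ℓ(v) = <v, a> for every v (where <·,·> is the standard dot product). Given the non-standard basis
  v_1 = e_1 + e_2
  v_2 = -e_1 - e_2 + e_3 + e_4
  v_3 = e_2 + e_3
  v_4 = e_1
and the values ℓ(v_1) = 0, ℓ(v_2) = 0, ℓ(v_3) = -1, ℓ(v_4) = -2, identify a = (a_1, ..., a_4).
a = (-2, 2, -3, 3)

Write a = (a_1, ..., a_4) in the standard basis. For each basis vector v_i, ℓ(v_i) = <v_i, a> is a linear equation in the a_j's. Collect the n equations into a matrix system V a = ℓ, where row i of V is v_i (expressed in the standard basis). Since V is invertible (lower-triangular with 1s on the diagonal, up to permutation), solve by back-substitution:
  V =
[[1, 1, 0, 0],
 [-1, -1, 1, 1],
 [0, 1, 1, 0],
 [1, 0, 0, 0]]
  V a = (0, 0, -1, -2)
Solving gives a = (-2, 2, -3, 3).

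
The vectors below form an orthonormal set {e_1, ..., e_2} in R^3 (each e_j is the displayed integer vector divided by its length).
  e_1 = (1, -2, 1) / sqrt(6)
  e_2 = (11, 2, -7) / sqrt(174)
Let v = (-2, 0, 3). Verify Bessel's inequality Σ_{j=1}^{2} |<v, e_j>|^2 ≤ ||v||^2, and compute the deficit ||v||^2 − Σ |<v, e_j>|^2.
Σ |<v, e_j>|^2 = 313/29; ||v||^2 = 13; deficit = 64/29

Write each e_j = u_j / sqrt(<u_j, u_j>) where u_j is the displayed integer vector. Then <v, e_j> = <v, u_j> / sqrt(<u_j, u_j>), so |<v, e_j>|^2 = <v, u_j>^2 / <u_j, u_j>.
Coefficients: <v, e_1> = 1/sqrt(6), <v, e_2> = -43/sqrt(174).
Square and sum: Σ |<v, e_j>|^2 = 313/29.
Compute ||v||^2 = v·v = 13.
Deficit = 13 − 313/29 = 64/29 ≥ 0, confirming Bessel's inequality. (The deficit equals ||v − Σ <v,e_j> e_j||^2, the squared distance from v to span{e_j}.)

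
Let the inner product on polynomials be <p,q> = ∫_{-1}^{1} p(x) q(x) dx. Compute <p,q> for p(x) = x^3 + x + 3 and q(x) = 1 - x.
<p,q> = 74/15

Expand the product: p(x)·q(x) = -x^4 + x^3 - x^2 - 2*x + 3.
∫_{-1}^{1} of each monomial x^k gives [2/(k+1) if k even, 0 if k odd]. Integrating term-by-term (or equivalently evaluating the antiderivative F(x) = -x^5/5 + x^4/4 - x^3/3 - x^2 + 3*x at the endpoints):
  F(1) − F(−1) = 103/60 − (-193/60) = 74/15.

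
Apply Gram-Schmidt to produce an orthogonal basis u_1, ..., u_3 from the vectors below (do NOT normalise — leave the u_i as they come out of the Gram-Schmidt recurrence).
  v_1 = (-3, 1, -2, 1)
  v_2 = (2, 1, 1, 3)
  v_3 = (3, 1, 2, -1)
Orthogonal basis:
  u_1 = (-3, 1, -2, 1)
  u_2 = (6/5, 19/15, 7/15, 49/15)
  u_3 = (2/11, 18/11, 2/11, -8/11)

Apply the Gram-Schmidt recurrence
  u_1 = v_1
  u_i = v_i − Σ_{j<i} ((v_i · u_j) / (u_j · u_j)) · u_j.

Step by step this gives:
  u_1 = (-3, 1, -2, 1)
  u_2 = (6/5, 19/15, 7/15, 49/15)
  u_3 = (2/11, 18/11, 2/11, -8/11)

Orthogonality check:
  u_2 · u_1 = 0 (should be 0)
  u_3 · u_1 = 0 (should be 0)
  u_3 · u_2 = 0 (should be 0)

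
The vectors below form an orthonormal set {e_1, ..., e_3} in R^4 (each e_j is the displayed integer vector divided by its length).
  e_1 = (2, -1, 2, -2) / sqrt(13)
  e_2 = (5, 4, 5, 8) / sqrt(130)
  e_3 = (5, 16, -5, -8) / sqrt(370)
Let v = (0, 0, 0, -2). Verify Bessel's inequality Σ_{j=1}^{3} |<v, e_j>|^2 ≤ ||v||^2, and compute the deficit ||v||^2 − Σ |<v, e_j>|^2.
Σ |<v, e_j>|^2 = 144/37; ||v||^2 = 4; deficit = 4/37

Write each e_j = u_j / sqrt(<u_j, u_j>) where u_j is the displayed integer vector. Then <v, e_j> = <v, u_j> / sqrt(<u_j, u_j>), so |<v, e_j>|^2 = <v, u_j>^2 / <u_j, u_j>.
Coefficients: <v, e_1> = 4/sqrt(13), <v, e_2> = -16/sqrt(130), <v, e_3> = 16/sqrt(370).
Square and sum: Σ |<v, e_j>|^2 = 144/37.
Compute ||v||^2 = v·v = 4.
Deficit = 4 − 144/37 = 4/37 ≥ 0, confirming Bessel's inequality. (The deficit equals ||v − Σ <v,e_j> e_j||^2, the squared distance from v to span{e_j}.)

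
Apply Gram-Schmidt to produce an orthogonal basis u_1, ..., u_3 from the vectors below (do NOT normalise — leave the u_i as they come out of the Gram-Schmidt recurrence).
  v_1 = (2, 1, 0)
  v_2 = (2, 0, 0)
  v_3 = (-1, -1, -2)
Orthogonal basis:
  u_1 = (2, 1, 0)
  u_2 = (2/5, -4/5, 0)
  u_3 = (0, 0, -2)

Apply the Gram-Schmidt recurrence
  u_1 = v_1
  u_i = v_i − Σ_{j<i} ((v_i · u_j) / (u_j · u_j)) · u_j.

Step by step this gives:
  u_1 = (2, 1, 0)
  u_2 = (2/5, -4/5, 0)
  u_3 = (0, 0, -2)

Orthogonality check:
  u_2 · u_1 = 0 (should be 0)
  u_3 · u_1 = 0 (should be 0)
  u_3 · u_2 = 0 (should be 0)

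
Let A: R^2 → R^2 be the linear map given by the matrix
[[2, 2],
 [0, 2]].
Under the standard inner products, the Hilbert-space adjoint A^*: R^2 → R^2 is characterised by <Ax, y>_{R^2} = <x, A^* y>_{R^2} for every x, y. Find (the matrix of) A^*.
A^* = A^T =
[[2, 0],
 [2, 2]]

For real matrices with standard dot products, the defining identity <Ax, y> = <x, A^* y> gives (Ax)^T y = x^T (A^*) y, i.e. x^T A^T y = x^T (A^*) y. Since this holds for all x, y, we must have A^* = A^T. Therefore
A^* =
[[2, 0],
 [2, 2]].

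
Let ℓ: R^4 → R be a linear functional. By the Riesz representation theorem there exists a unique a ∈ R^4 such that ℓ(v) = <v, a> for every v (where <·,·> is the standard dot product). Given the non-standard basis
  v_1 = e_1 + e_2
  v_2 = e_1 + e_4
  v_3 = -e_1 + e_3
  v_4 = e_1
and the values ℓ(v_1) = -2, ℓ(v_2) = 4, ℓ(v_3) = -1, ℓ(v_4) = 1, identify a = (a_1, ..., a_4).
a = (1, -3, 0, 3)

Write a = (a_1, ..., a_4) in the standard basis. For each basis vector v_i, ℓ(v_i) = <v_i, a> is a linear equation in the a_j's. Collect the n equations into a matrix system V a = ℓ, where row i of V is v_i (expressed in the standard basis). Since V is invertible (lower-triangular with 1s on the diagonal, up to permutation), solve by back-substitution:
  V =
[[1, 1, 0, 0],
 [1, 0, 0, 1],
 [-1, 0, 1, 0],
 [1, 0, 0, 0]]
  V a = (-2, 4, -1, 1)
Solving gives a = (1, -3, 0, 3).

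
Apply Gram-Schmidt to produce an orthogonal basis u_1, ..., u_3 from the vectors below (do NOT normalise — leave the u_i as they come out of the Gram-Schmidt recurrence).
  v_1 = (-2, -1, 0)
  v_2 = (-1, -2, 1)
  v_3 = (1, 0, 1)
Orthogonal basis:
  u_1 = (-2, -1, 0)
  u_2 = (3/5, -6/5, 1)
  u_3 = (-1/7, 2/7, 3/7)

Apply the Gram-Schmidt recurrence
  u_1 = v_1
  u_i = v_i − Σ_{j<i} ((v_i · u_j) / (u_j · u_j)) · u_j.

Step by step this gives:
  u_1 = (-2, -1, 0)
  u_2 = (3/5, -6/5, 1)
  u_3 = (-1/7, 2/7, 3/7)

Orthogonality check:
  u_2 · u_1 = 0 (should be 0)
  u_3 · u_1 = 0 (should be 0)
  u_3 · u_2 = 0 (should be 0)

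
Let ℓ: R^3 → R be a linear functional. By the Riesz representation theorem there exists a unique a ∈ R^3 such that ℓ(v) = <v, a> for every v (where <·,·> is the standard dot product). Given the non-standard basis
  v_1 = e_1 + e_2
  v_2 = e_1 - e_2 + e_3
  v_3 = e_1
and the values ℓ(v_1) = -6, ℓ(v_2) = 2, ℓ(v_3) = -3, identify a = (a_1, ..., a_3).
a = (-3, -3, 2)

Write a = (a_1, ..., a_3) in the standard basis. For each basis vector v_i, ℓ(v_i) = <v_i, a> is a linear equation in the a_j's. Collect the n equations into a matrix system V a = ℓ, where row i of V is v_i (expressed in the standard basis). Since V is invertible (lower-triangular with 1s on the diagonal, up to permutation), solve by back-substitution:
  V =
[[1, 1, 0],
 [1, -1, 1],
 [1, 0, 0]]
  V a = (-6, 2, -3)
Solving gives a = (-3, -3, 2).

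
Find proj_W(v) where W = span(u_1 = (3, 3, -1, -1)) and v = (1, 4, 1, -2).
proj_W(v) = (12/5, 12/5, -4/5, -4/5)

Set up U = [u_1 | ... | u_1] ∈ R^(4×1). The projector onto W = col(U) is P = U (U^T U)^(-1) U^T.
Compute U^T U =
  [20],
and U^T v = (16).
Solve U^T U · c = U^T v for the coefficients: c = (4/5). The projection is proj_W(v) = U c.
Check: (v - proj_W(v)) · u_1 = 0  (should be 0).
Result: proj_W(v) = (12/5, 12/5, -4/5, -4/5).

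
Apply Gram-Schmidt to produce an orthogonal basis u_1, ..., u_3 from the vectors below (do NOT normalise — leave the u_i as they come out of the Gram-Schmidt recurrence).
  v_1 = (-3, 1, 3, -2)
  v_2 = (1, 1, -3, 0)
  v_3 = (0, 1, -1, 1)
Orthogonal basis:
  u_1 = (-3, 1, 3, -2)
  u_2 = (-10/23, 34/23, -36/23, -22/23)
  u_3 = (-4/11, 7/11, 1/11, 1)

Apply the Gram-Schmidt recurrence
  u_1 = v_1
  u_i = v_i − Σ_{j<i} ((v_i · u_j) / (u_j · u_j)) · u_j.

Step by step this gives:
  u_1 = (-3, 1, 3, -2)
  u_2 = (-10/23, 34/23, -36/23, -22/23)
  u_3 = (-4/11, 7/11, 1/11, 1)

Orthogonality check:
  u_2 · u_1 = 0 (should be 0)
  u_3 · u_1 = 0 (should be 0)
  u_3 · u_2 = 0 (should be 0)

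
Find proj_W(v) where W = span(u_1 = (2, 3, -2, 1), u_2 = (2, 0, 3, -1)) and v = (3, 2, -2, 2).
proj_W(v) = (176/81, 82/27, -146/81, 76/81)

Set up U = [u_1 | ... | u_2] ∈ R^(4×2). The projector onto W = col(U) is P = U (U^T U)^(-1) U^T.
Compute U^T U =
  [18, -3]
  [-3, 14],
and U^T v = (18, -2).
Solve U^T U · c = U^T v for the coefficients: c = (82/81, 2/27). The projection is proj_W(v) = U c.
Check: (v - proj_W(v)) · u_1 = 0  (should be 0).
Check: (v - proj_W(v)) · u_2 = 0  (should be 0).
Result: proj_W(v) = (176/81, 82/27, -146/81, 76/81).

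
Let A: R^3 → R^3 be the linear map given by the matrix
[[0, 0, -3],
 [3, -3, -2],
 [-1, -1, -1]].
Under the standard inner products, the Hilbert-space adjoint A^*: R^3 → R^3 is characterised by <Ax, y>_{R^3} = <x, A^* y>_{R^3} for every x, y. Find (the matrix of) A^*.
A^* = A^T =
[[0, 3, -1],
 [0, -3, -1],
 [-3, -2, -1]]

For real matrices with standard dot products, the defining identity <Ax, y> = <x, A^* y> gives (Ax)^T y = x^T (A^*) y, i.e. x^T A^T y = x^T (A^*) y. Since this holds for all x, y, we must have A^* = A^T. Therefore
A^* =
[[0, 3, -1],
 [0, -3, -1],
 [-3, -2, -1]].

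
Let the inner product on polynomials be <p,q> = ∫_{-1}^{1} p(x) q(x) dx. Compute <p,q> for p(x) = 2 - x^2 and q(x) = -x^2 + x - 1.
<p,q> = -64/15

Expand the product: p(x)·q(x) = x^4 - x^3 - x^2 + 2*x - 2.
∫_{-1}^{1} of each monomial x^k gives [2/(k+1) if k even, 0 if k odd]. Integrating term-by-term (or equivalently evaluating the antiderivative F(x) = x^5/5 - x^4/4 - x^3/3 + x^2 - 2*x at the endpoints):
  F(1) − F(−1) = -83/60 − (173/60) = -64/15.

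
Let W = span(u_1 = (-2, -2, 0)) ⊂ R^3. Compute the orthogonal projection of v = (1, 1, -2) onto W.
proj_W(v) = (1, 1, 0)

Set up U = [u_1 | ... | u_1] ∈ R^(3×1). The projector onto W = col(U) is P = U (U^T U)^(-1) U^T.
Compute U^T U =
  [8],
and U^T v = (-4).
Solve U^T U · c = U^T v for the coefficients: c = (-1/2). The projection is proj_W(v) = U c.
Check: (v - proj_W(v)) · u_1 = 0  (should be 0).
Result: proj_W(v) = (1, 1, 0).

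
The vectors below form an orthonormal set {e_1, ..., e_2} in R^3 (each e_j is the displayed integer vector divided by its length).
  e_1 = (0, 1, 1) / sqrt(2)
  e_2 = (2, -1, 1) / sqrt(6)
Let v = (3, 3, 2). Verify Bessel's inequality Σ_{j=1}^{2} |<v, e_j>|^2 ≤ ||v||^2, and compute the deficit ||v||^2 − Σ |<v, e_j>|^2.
Σ |<v, e_j>|^2 = 50/3; ||v||^2 = 22; deficit = 16/3

Write each e_j = u_j / sqrt(<u_j, u_j>) where u_j is the displayed integer vector. Then <v, e_j> = <v, u_j> / sqrt(<u_j, u_j>), so |<v, e_j>|^2 = <v, u_j>^2 / <u_j, u_j>.
Coefficients: <v, e_1> = 5/sqrt(2), <v, e_2> = 5/sqrt(6).
Square and sum: Σ |<v, e_j>|^2 = 50/3.
Compute ||v||^2 = v·v = 22.
Deficit = 22 − 50/3 = 16/3 ≥ 0, confirming Bessel's inequality. (The deficit equals ||v − Σ <v,e_j> e_j||^2, the squared distance from v to span{e_j}.)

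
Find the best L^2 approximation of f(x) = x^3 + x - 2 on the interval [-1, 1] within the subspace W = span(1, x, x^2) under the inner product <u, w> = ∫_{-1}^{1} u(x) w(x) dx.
g(x) = 8*x/5 - 2

The best approximation g ∈ W is the orthogonal projection of f onto W. Writing g = a_0 + a_1 x + a_2 x^2, the coefficients solve the normal equations G · a = b where
  G_{ij} = <φ_i, φ_j> and b_i = <f, φ_i>, with φ_0 = 1, φ_1 = x, φ_2 = x^2.
G =
  [2, 0, 2/3]
  [0, 2/3, 0]
  [2/3, 0, 2/5],
b = (-4, 16/15, -4/3).
Solving gives a_0 = -2, a_1 = 8/5, a_2 = 0, so
  g(x) = 8*x/5 - 2.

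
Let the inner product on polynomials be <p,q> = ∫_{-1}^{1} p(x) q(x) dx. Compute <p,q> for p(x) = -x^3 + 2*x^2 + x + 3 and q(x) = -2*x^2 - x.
<p,q> = -88/15

Expand the product: p(x)·q(x) = 2*x^5 - 3*x^4 - 4*x^3 - 7*x^2 - 3*x.
∫_{-1}^{1} of each monomial x^k gives [2/(k+1) if k even, 0 if k odd]. Integrating term-by-term (or equivalently evaluating the antiderivative F(x) = x^6/3 - 3*x^5/5 - x^4 - 7*x^3/3 - 3*x^2/2 at the endpoints):
  F(1) − F(−1) = -51/10 − (23/30) = -88/15.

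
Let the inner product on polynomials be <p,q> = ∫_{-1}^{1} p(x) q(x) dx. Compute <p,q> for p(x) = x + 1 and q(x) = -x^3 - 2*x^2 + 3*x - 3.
<p,q> = -86/15

Expand the product: p(x)·q(x) = -x^4 - 3*x^3 + x^2 - 3.
∫_{-1}^{1} of each monomial x^k gives [2/(k+1) if k even, 0 if k odd]. Integrating term-by-term (or equivalently evaluating the antiderivative F(x) = -x^5/5 - 3*x^4/4 + x^3/3 - 3*x at the endpoints):
  F(1) − F(−1) = -217/60 − (127/60) = -86/15.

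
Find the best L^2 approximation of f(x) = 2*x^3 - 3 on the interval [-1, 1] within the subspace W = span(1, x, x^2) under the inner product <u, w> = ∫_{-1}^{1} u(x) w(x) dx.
g(x) = 6*x/5 - 3

The best approximation g ∈ W is the orthogonal projection of f onto W. Writing g = a_0 + a_1 x + a_2 x^2, the coefficients solve the normal equations G · a = b where
  G_{ij} = <φ_i, φ_j> and b_i = <f, φ_i>, with φ_0 = 1, φ_1 = x, φ_2 = x^2.
G =
  [2, 0, 2/3]
  [0, 2/3, 0]
  [2/3, 0, 2/5],
b = (-6, 4/5, -2).
Solving gives a_0 = -3, a_1 = 6/5, a_2 = 0, so
  g(x) = 6*x/5 - 3.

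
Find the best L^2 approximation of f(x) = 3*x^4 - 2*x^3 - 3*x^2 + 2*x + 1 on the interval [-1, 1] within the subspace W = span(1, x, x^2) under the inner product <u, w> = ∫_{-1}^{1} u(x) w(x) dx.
g(x) = -3*x^2/7 + 4*x/5 + 26/35

The best approximation g ∈ W is the orthogonal projection of f onto W. Writing g = a_0 + a_1 x + a_2 x^2, the coefficients solve the normal equations G · a = b where
  G_{ij} = <φ_i, φ_j> and b_i = <f, φ_i>, with φ_0 = 1, φ_1 = x, φ_2 = x^2.
G =
  [2, 0, 2/3]
  [0, 2/3, 0]
  [2/3, 0, 2/5],
b = (6/5, 8/15, 34/105).
Solving gives a_0 = 26/35, a_1 = 4/5, a_2 = -3/7, so
  g(x) = -3*x^2/7 + 4*x/5 + 26/35.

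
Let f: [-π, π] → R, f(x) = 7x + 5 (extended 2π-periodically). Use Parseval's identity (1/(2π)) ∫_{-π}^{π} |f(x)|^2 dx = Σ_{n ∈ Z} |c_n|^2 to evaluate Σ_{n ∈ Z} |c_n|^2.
Σ |c_n|^2 = 49π^2/3 + 25

Expand and integrate term by term over [-π, π]:
  ∫ (7x)^2 dx = 49·(2π^3/3); ∫ 2·7·(5)·x dx = 0 (odd integrand); ∫ 5^2 dx = 25·2π.
So (1/(2π)) ∫_{-π}^{π} (7x + 5)^2 dx = 49π^2/3 + 25 = 49π^2/3 + 25.
Parseval ⇒ Σ |c_n|^2 = 49π^2/3 + 25.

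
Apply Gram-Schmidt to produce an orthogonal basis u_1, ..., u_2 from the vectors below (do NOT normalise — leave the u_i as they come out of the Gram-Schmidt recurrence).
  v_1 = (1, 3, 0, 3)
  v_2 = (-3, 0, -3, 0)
Orthogonal basis:
  u_1 = (1, 3, 0, 3)
  u_2 = (-54/19, 9/19, -3, 9/19)

Apply the Gram-Schmidt recurrence
  u_1 = v_1
  u_i = v_i − Σ_{j<i} ((v_i · u_j) / (u_j · u_j)) · u_j.

Step by step this gives:
  u_1 = (1, 3, 0, 3)
  u_2 = (-54/19, 9/19, -3, 9/19)

Orthogonality check:
  u_2 · u_1 = 0 (should be 0)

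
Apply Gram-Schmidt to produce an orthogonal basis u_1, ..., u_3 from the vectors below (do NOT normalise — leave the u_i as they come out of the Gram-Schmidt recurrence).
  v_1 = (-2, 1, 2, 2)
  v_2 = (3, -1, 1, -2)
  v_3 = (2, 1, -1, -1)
Orthogonal basis:
  u_1 = (-2, 1, 2, 2)
  u_2 = (21/13, -4/13, 31/13, -8/13)
  u_3 = (27/38, 30/19, -9/38, 3/19)

Apply the Gram-Schmidt recurrence
  u_1 = v_1
  u_i = v_i − Σ_{j<i} ((v_i · u_j) / (u_j · u_j)) · u_j.

Step by step this gives:
  u_1 = (-2, 1, 2, 2)
  u_2 = (21/13, -4/13, 31/13, -8/13)
  u_3 = (27/38, 30/19, -9/38, 3/19)

Orthogonality check:
  u_2 · u_1 = 0 (should be 0)
  u_3 · u_1 = 0 (should be 0)
  u_3 · u_2 = 0 (should be 0)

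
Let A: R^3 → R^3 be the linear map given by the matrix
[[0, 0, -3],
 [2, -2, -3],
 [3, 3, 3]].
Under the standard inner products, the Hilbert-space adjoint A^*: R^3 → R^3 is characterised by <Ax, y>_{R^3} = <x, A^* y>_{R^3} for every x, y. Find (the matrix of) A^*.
A^* = A^T =
[[0, 2, 3],
 [0, -2, 3],
 [-3, -3, 3]]

For real matrices with standard dot products, the defining identity <Ax, y> = <x, A^* y> gives (Ax)^T y = x^T (A^*) y, i.e. x^T A^T y = x^T (A^*) y. Since this holds for all x, y, we must have A^* = A^T. Therefore
A^* =
[[0, 2, 3],
 [0, -2, 3],
 [-3, -3, 3]].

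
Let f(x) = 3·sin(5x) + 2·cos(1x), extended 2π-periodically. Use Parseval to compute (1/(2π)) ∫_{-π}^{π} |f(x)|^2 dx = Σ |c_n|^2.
Σ |c_n|^2 = 13/2

Expand |f|^2 and use orthogonality of {sin(nx), cos(mx)} on [-π, π]:
  ∫_{-π}^{π} sin(nx)^2 dx = π, ∫ cos(mx)^2 dx = π, and cross terms integrate to 0.
So ∫_{-π}^{π} f(x)^2 dx = 3^2 · π + 2^2 · π = (9 + 4)π.
Divide by 2π: (9 + 4)/2 = 13/2.
By Parseval, this equals Σ |c_n|^2.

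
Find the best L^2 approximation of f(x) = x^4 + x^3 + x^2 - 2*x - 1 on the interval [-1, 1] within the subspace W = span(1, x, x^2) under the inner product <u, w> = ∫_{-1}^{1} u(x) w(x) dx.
g(x) = 13*x^2/7 - 7*x/5 - 38/35

The best approximation g ∈ W is the orthogonal projection of f onto W. Writing g = a_0 + a_1 x + a_2 x^2, the coefficients solve the normal equations G · a = b where
  G_{ij} = <φ_i, φ_j> and b_i = <f, φ_i>, with φ_0 = 1, φ_1 = x, φ_2 = x^2.
G =
  [2, 0, 2/3]
  [0, 2/3, 0]
  [2/3, 0, 2/5],
b = (-14/15, -14/15, 2/105).
Solving gives a_0 = -38/35, a_1 = -7/5, a_2 = 13/7, so
  g(x) = 13*x^2/7 - 7*x/5 - 38/35.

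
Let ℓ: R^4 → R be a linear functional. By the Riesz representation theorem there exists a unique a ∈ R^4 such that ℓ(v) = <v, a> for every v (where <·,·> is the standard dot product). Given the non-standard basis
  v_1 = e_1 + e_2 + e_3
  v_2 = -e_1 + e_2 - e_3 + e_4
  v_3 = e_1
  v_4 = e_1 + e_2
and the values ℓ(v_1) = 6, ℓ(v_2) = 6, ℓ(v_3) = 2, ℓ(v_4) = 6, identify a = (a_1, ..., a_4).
a = (2, 4, 0, 4)

Write a = (a_1, ..., a_4) in the standard basis. For each basis vector v_i, ℓ(v_i) = <v_i, a> is a linear equation in the a_j's. Collect the n equations into a matrix system V a = ℓ, where row i of V is v_i (expressed in the standard basis). Since V is invertible (lower-triangular with 1s on the diagonal, up to permutation), solve by back-substitution:
  V =
[[1, 1, 1, 0],
 [-1, 1, -1, 1],
 [1, 0, 0, 0],
 [1, 1, 0, 0]]
  V a = (6, 6, 2, 6)
Solving gives a = (2, 4, 0, 4).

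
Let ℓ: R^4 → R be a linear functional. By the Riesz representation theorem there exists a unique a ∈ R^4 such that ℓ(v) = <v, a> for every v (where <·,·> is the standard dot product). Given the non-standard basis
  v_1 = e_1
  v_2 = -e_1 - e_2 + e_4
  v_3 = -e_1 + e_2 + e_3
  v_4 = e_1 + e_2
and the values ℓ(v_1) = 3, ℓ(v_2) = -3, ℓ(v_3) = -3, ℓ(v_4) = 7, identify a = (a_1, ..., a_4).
a = (3, 4, -4, 4)

Write a = (a_1, ..., a_4) in the standard basis. For each basis vector v_i, ℓ(v_i) = <v_i, a> is a linear equation in the a_j's. Collect the n equations into a matrix system V a = ℓ, where row i of V is v_i (expressed in the standard basis). Since V is invertible (lower-triangular with 1s on the diagonal, up to permutation), solve by back-substitution:
  V =
[[1, 0, 0, 0],
 [-1, -1, 0, 1],
 [-1, 1, 1, 0],
 [1, 1, 0, 0]]
  V a = (3, -3, -3, 7)
Solving gives a = (3, 4, -4, 4).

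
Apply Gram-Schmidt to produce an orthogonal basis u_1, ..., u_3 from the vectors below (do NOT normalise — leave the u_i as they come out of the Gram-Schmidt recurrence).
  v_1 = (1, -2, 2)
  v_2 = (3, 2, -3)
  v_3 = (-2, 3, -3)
Orthogonal basis:
  u_1 = (1, -2, 2)
  u_2 = (34/9, 4/9, -13/9)
  u_3 = (-2/149, -9/149, -8/149)

Apply the Gram-Schmidt recurrence
  u_1 = v_1
  u_i = v_i − Σ_{j<i} ((v_i · u_j) / (u_j · u_j)) · u_j.

Step by step this gives:
  u_1 = (1, -2, 2)
  u_2 = (34/9, 4/9, -13/9)
  u_3 = (-2/149, -9/149, -8/149)

Orthogonality check:
  u_2 · u_1 = 0 (should be 0)
  u_3 · u_1 = 0 (should be 0)
  u_3 · u_2 = 0 (should be 0)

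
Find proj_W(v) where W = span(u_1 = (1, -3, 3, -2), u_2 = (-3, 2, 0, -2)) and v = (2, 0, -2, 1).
proj_W(v) = (250/183, -1/183, -71/61, 356/183)

Set up U = [u_1 | ... | u_2] ∈ R^(4×2). The projector onto W = col(U) is P = U (U^T U)^(-1) U^T.
Compute U^T U =
  [23, -5]
  [-5, 17],
and U^T v = (-6, -8).
Solve U^T U · c = U^T v for the coefficients: c = (-71/183, -107/183). The projection is proj_W(v) = U c.
Check: (v - proj_W(v)) · u_1 = 0  (should be 0).
Check: (v - proj_W(v)) · u_2 = 0  (should be 0).
Result: proj_W(v) = (250/183, -1/183, -71/61, 356/183).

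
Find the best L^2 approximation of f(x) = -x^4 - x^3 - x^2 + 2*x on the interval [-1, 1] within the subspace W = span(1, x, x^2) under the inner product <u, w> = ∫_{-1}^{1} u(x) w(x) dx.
g(x) = -13*x^2/7 + 7*x/5 + 3/35

The best approximation g ∈ W is the orthogonal projection of f onto W. Writing g = a_0 + a_1 x + a_2 x^2, the coefficients solve the normal equations G · a = b where
  G_{ij} = <φ_i, φ_j> and b_i = <f, φ_i>, with φ_0 = 1, φ_1 = x, φ_2 = x^2.
G =
  [2, 0, 2/3]
  [0, 2/3, 0]
  [2/3, 0, 2/5],
b = (-16/15, 14/15, -24/35).
Solving gives a_0 = 3/35, a_1 = 7/5, a_2 = -13/7, so
  g(x) = -13*x^2/7 + 7*x/5 + 3/35.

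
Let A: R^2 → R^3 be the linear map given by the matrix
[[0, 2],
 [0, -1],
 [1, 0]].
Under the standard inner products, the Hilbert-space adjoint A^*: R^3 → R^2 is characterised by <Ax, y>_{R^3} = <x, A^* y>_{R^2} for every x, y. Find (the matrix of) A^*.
A^* = A^T =
[[0, 0, 1],
 [2, -1, 0]]

For real matrices with standard dot products, the defining identity <Ax, y> = <x, A^* y> gives (Ax)^T y = x^T (A^*) y, i.e. x^T A^T y = x^T (A^*) y. Since this holds for all x, y, we must have A^* = A^T. Therefore
A^* =
[[0, 0, 1],
 [2, -1, 0]].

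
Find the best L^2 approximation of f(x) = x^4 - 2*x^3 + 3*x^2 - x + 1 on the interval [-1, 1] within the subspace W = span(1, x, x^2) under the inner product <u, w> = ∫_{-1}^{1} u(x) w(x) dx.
g(x) = 27*x^2/7 - 11*x/5 + 32/35

The best approximation g ∈ W is the orthogonal projection of f onto W. Writing g = a_0 + a_1 x + a_2 x^2, the coefficients solve the normal equations G · a = b where
  G_{ij} = <φ_i, φ_j> and b_i = <f, φ_i>, with φ_0 = 1, φ_1 = x, φ_2 = x^2.
G =
  [2, 0, 2/3]
  [0, 2/3, 0]
  [2/3, 0, 2/5],
b = (22/5, -22/15, 226/105).
Solving gives a_0 = 32/35, a_1 = -11/5, a_2 = 27/7, so
  g(x) = 27*x^2/7 - 11*x/5 + 32/35.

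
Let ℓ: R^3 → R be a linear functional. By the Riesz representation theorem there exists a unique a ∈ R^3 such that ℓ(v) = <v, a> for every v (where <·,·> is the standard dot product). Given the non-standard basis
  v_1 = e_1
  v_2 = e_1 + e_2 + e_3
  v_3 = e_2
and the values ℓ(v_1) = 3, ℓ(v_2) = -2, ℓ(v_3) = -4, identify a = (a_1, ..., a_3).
a = (3, -4, -1)

Write a = (a_1, ..., a_3) in the standard basis. For each basis vector v_i, ℓ(v_i) = <v_i, a> is a linear equation in the a_j's. Collect the n equations into a matrix system V a = ℓ, where row i of V is v_i (expressed in the standard basis). Since V is invertible (lower-triangular with 1s on the diagonal, up to permutation), solve by back-substitution:
  V =
[[1, 0, 0],
 [1, 1, 1],
 [0, 1, 0]]
  V a = (3, -2, -4)
Solving gives a = (3, -4, -1).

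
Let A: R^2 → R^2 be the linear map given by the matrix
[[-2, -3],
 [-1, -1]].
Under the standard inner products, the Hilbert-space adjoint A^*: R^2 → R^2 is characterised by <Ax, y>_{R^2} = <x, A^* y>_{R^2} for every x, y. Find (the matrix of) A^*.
A^* = A^T =
[[-2, -1],
 [-3, -1]]

For real matrices with standard dot products, the defining identity <Ax, y> = <x, A^* y> gives (Ax)^T y = x^T (A^*) y, i.e. x^T A^T y = x^T (A^*) y. Since this holds for all x, y, we must have A^* = A^T. Therefore
A^* =
[[-2, -1],
 [-3, -1]].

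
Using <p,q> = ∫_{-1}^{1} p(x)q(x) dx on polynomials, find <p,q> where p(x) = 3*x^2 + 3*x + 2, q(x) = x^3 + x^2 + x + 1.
<p,q> = 176/15

Expand the product: p(x)·q(x) = 3*x^5 + 6*x^4 + 8*x^3 + 8*x^2 + 5*x + 2.
∫_{-1}^{1} of each monomial x^k gives [2/(k+1) if k even, 0 if k odd]. Integrating term-by-term (or equivalently evaluating the antiderivative F(x) = x^6/2 + 6*x^5/5 + 2*x^4 + 8*x^3/3 + 5*x^2/2 + 2*x at the endpoints):
  F(1) − F(−1) = 163/15 − (-13/15) = 176/15.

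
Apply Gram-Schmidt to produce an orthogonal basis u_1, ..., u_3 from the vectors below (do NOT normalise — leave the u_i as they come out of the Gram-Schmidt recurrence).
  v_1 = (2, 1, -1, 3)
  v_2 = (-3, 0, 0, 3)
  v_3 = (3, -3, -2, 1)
Orthogonal basis:
  u_1 = (2, 1, -1, 3)
  u_2 = (-17/5, -1/5, 1/5, 12/5)
  u_3 = (13/29, -105/29, -40/29, 13/29)

Apply the Gram-Schmidt recurrence
  u_1 = v_1
  u_i = v_i − Σ_{j<i} ((v_i · u_j) / (u_j · u_j)) · u_j.

Step by step this gives:
  u_1 = (2, 1, -1, 3)
  u_2 = (-17/5, -1/5, 1/5, 12/5)
  u_3 = (13/29, -105/29, -40/29, 13/29)

Orthogonality check:
  u_2 · u_1 = 0 (should be 0)
  u_3 · u_1 = 0 (should be 0)
  u_3 · u_2 = 0 (should be 0)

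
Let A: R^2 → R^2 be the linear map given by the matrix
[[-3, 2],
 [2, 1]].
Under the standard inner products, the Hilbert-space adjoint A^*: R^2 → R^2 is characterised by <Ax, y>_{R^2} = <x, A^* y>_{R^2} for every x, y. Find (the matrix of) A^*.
A^* = A^T =
[[-3, 2],
 [2, 1]]

For real matrices with standard dot products, the defining identity <Ax, y> = <x, A^* y> gives (Ax)^T y = x^T (A^*) y, i.e. x^T A^T y = x^T (A^*) y. Since this holds for all x, y, we must have A^* = A^T. Therefore
A^* =
[[-3, 2],
 [2, 1]].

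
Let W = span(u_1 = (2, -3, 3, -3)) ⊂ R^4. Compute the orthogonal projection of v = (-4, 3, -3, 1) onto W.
proj_W(v) = (-58/31, 87/31, -87/31, 87/31)

Set up U = [u_1 | ... | u_1] ∈ R^(4×1). The projector onto W = col(U) is P = U (U^T U)^(-1) U^T.
Compute U^T U =
  [31],
and U^T v = (-29).
Solve U^T U · c = U^T v for the coefficients: c = (-29/31). The projection is proj_W(v) = U c.
Check: (v - proj_W(v)) · u_1 = 0  (should be 0).
Result: proj_W(v) = (-58/31, 87/31, -87/31, 87/31).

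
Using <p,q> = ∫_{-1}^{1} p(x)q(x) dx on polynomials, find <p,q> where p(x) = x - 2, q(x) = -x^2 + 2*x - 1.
<p,q> = 20/3

Expand the product: p(x)·q(x) = -x^3 + 4*x^2 - 5*x + 2.
∫_{-1}^{1} of each monomial x^k gives [2/(k+1) if k even, 0 if k odd]. Integrating term-by-term (or equivalently evaluating the antiderivative F(x) = -x^4/4 + 4*x^3/3 - 5*x^2/2 + 2*x at the endpoints):
  F(1) − F(−1) = 7/12 − (-73/12) = 20/3.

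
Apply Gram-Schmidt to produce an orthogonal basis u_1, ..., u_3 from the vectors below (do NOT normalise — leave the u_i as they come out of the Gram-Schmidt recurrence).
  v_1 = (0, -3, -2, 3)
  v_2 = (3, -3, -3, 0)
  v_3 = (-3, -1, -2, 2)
Orthogonal basis:
  u_1 = (0, -3, -2, 3)
  u_2 = (3, -21/22, -18/11, -45/22)
  u_3 = (-58/41, 11/41, -69/41, -35/41)

Apply the Gram-Schmidt recurrence
  u_1 = v_1
  u_i = v_i − Σ_{j<i} ((v_i · u_j) / (u_j · u_j)) · u_j.

Step by step this gives:
  u_1 = (0, -3, -2, 3)
  u_2 = (3, -21/22, -18/11, -45/22)
  u_3 = (-58/41, 11/41, -69/41, -35/41)

Orthogonality check:
  u_2 · u_1 = 0 (should be 0)
  u_3 · u_1 = 0 (should be 0)
  u_3 · u_2 = 0 (should be 0)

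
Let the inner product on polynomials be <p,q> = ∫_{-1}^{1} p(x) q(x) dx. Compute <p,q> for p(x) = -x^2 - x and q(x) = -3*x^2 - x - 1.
<p,q> = 38/15

Expand the product: p(x)·q(x) = 3*x^4 + 4*x^3 + 2*x^2 + x.
∫_{-1}^{1} of each monomial x^k gives [2/(k+1) if k even, 0 if k odd]. Integrating term-by-term (or equivalently evaluating the antiderivative F(x) = 3*x^5/5 + x^4 + 2*x^3/3 + x^2/2 at the endpoints):
  F(1) − F(−1) = 83/30 − (7/30) = 38/15.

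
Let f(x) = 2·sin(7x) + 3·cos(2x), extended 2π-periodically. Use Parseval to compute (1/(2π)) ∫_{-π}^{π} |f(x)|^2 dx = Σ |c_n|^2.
Σ |c_n|^2 = 13/2

Expand |f|^2 and use orthogonality of {sin(nx), cos(mx)} on [-π, π]:
  ∫_{-π}^{π} sin(nx)^2 dx = π, ∫ cos(mx)^2 dx = π, and cross terms integrate to 0.
So ∫_{-π}^{π} f(x)^2 dx = 2^2 · π + 3^2 · π = (4 + 9)π.
Divide by 2π: (4 + 9)/2 = 13/2.
By Parseval, this equals Σ |c_n|^2.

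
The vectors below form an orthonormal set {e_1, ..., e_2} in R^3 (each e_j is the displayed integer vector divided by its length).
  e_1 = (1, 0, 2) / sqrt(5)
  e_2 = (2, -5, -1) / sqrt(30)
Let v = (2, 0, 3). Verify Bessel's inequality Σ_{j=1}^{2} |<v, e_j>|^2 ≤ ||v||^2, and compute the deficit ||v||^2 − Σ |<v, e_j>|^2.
Σ |<v, e_j>|^2 = 77/6; ||v||^2 = 13; deficit = 1/6

Write each e_j = u_j / sqrt(<u_j, u_j>) where u_j is the displayed integer vector. Then <v, e_j> = <v, u_j> / sqrt(<u_j, u_j>), so |<v, e_j>|^2 = <v, u_j>^2 / <u_j, u_j>.
Coefficients: <v, e_1> = 8/sqrt(5), <v, e_2> = 1/sqrt(30).
Square and sum: Σ |<v, e_j>|^2 = 77/6.
Compute ||v||^2 = v·v = 13.
Deficit = 13 − 77/6 = 1/6 ≥ 0, confirming Bessel's inequality. (The deficit equals ||v − Σ <v,e_j> e_j||^2, the squared distance from v to span{e_j}.)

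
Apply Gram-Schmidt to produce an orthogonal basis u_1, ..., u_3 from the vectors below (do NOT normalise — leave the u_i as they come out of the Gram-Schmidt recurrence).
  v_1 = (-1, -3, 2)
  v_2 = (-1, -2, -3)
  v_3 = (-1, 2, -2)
Orthogonal basis:
  u_1 = (-1, -3, 2)
  u_2 = (-13/14, -25/14, -22/7)
  u_3 = (-7/5, 7/13, 7/65)

Apply the Gram-Schmidt recurrence
  u_1 = v_1
  u_i = v_i − Σ_{j<i} ((v_i · u_j) / (u_j · u_j)) · u_j.

Step by step this gives:
  u_1 = (-1, -3, 2)
  u_2 = (-13/14, -25/14, -22/7)
  u_3 = (-7/5, 7/13, 7/65)

Orthogonality check:
  u_2 · u_1 = 0 (should be 0)
  u_3 · u_1 = 0 (should be 0)
  u_3 · u_2 = 0 (should be 0)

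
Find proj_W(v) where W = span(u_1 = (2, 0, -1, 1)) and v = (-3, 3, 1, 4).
proj_W(v) = (-1, 0, 1/2, -1/2)

Set up U = [u_1 | ... | u_1] ∈ R^(4×1). The projector onto W = col(U) is P = U (U^T U)^(-1) U^T.
Compute U^T U =
  [6],
and U^T v = (-3).
Solve U^T U · c = U^T v for the coefficients: c = (-1/2). The projection is proj_W(v) = U c.
Check: (v - proj_W(v)) · u_1 = 0  (should be 0).
Result: proj_W(v) = (-1, 0, 1/2, -1/2).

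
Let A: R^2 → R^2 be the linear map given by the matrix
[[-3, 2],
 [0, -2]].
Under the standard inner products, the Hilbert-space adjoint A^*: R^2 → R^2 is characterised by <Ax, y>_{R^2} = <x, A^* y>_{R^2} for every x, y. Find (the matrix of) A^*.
A^* = A^T =
[[-3, 0],
 [2, -2]]

For real matrices with standard dot products, the defining identity <Ax, y> = <x, A^* y> gives (Ax)^T y = x^T (A^*) y, i.e. x^T A^T y = x^T (A^*) y. Since this holds for all x, y, we must have A^* = A^T. Therefore
A^* =
[[-3, 0],
 [2, -2]].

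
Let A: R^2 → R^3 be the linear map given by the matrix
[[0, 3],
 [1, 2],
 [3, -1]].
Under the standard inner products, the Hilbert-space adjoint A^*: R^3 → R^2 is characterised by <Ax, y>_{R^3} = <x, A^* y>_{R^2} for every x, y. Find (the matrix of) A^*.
A^* = A^T =
[[0, 1, 3],
 [3, 2, -1]]

For real matrices with standard dot products, the defining identity <Ax, y> = <x, A^* y> gives (Ax)^T y = x^T (A^*) y, i.e. x^T A^T y = x^T (A^*) y. Since this holds for all x, y, we must have A^* = A^T. Therefore
A^* =
[[0, 1, 3],
 [3, 2, -1]].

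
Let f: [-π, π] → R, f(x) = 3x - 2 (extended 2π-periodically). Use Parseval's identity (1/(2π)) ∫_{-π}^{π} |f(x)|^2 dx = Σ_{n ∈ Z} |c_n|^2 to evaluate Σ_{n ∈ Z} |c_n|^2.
Σ |c_n|^2 = 3π^2 + 4

Expand and integrate term by term over [-π, π]:
  ∫ (3x)^2 dx = 9·(2π^3/3); ∫ 2·3·(-2)·x dx = 0 (odd integrand); ∫ (-2)^2 dx = 4·2π.
So (1/(2π)) ∫_{-π}^{π} (3x - 2)^2 dx = 9π^2/3 + 4 = 3π^2 + 4.
Parseval ⇒ Σ |c_n|^2 = 3π^2 + 4.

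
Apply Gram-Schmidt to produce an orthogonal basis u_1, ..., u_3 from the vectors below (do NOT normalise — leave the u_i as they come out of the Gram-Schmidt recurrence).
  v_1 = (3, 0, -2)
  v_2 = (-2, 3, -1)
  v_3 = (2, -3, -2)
Orthogonal basis:
  u_1 = (3, 0, -2)
  u_2 = (-14/13, 3, -21/13)
  u_3 = (-81/83, -189/166, -243/166)

Apply the Gram-Schmidt recurrence
  u_1 = v_1
  u_i = v_i − Σ_{j<i} ((v_i · u_j) / (u_j · u_j)) · u_j.

Step by step this gives:
  u_1 = (3, 0, -2)
  u_2 = (-14/13, 3, -21/13)
  u_3 = (-81/83, -189/166, -243/166)

Orthogonality check:
  u_2 · u_1 = 0 (should be 0)
  u_3 · u_1 = 0 (should be 0)
  u_3 · u_2 = 0 (should be 0)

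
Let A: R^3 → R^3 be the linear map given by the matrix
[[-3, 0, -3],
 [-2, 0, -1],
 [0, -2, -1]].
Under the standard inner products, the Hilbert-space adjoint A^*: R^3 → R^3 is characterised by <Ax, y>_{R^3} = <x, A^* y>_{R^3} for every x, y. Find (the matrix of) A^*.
A^* = A^T =
[[-3, -2, 0],
 [0, 0, -2],
 [-3, -1, -1]]

For real matrices with standard dot products, the defining identity <Ax, y> = <x, A^* y> gives (Ax)^T y = x^T (A^*) y, i.e. x^T A^T y = x^T (A^*) y. Since this holds for all x, y, we must have A^* = A^T. Therefore
A^* =
[[-3, -2, 0],
 [0, 0, -2],
 [-3, -1, -1]].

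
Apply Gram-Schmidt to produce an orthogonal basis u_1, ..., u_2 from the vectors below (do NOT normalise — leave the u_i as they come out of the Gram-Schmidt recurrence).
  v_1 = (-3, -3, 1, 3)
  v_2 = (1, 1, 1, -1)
Orthogonal basis:
  u_1 = (-3, -3, 1, 3)
  u_2 = (1/7, 1/7, 9/7, -1/7)

Apply the Gram-Schmidt recurrence
  u_1 = v_1
  u_i = v_i − Σ_{j<i} ((v_i · u_j) / (u_j · u_j)) · u_j.

Step by step this gives:
  u_1 = (-3, -3, 1, 3)
  u_2 = (1/7, 1/7, 9/7, -1/7)

Orthogonality check:
  u_2 · u_1 = 0 (should be 0)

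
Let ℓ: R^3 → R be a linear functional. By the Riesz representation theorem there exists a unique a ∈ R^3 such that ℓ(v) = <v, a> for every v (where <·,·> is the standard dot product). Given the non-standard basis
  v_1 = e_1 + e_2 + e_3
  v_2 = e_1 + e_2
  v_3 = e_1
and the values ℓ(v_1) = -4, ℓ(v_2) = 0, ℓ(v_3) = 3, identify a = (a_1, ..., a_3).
a = (3, -3, -4)

Write a = (a_1, ..., a_3) in the standard basis. For each basis vector v_i, ℓ(v_i) = <v_i, a> is a linear equation in the a_j's. Collect the n equations into a matrix system V a = ℓ, where row i of V is v_i (expressed in the standard basis). Since V is invertible (lower-triangular with 1s on the diagonal, up to permutation), solve by back-substitution:
  V =
[[1, 1, 1],
 [1, 1, 0],
 [1, 0, 0]]
  V a = (-4, 0, 3)
Solving gives a = (3, -3, -4).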